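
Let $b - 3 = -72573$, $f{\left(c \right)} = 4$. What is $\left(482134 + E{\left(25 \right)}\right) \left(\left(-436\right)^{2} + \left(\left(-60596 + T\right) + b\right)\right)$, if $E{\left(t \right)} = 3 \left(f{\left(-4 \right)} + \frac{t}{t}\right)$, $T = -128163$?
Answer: $-34344919717$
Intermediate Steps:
$b = -72570$ ($b = 3 - 72573 = -72570$)
$E{\left(t \right)} = 15$ ($E{\left(t \right)} = 3 \left(4 + \frac{t}{t}\right) = 3 \left(4 + 1\right) = 3 \cdot 5 = 15$)
$\left(482134 + E{\left(25 \right)}\right) \left(\left(-436\right)^{2} + \left(\left(-60596 + T\right) + b\right)\right) = \left(482134 + 15\right) \left(\left(-436\right)^{2} - 261329\right) = 482149 \left(190096 - 261329\right) = 482149 \left(-71233\right) = -34344919717$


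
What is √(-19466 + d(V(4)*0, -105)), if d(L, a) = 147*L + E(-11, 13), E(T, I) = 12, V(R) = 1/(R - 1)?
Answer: I*√19454 ≈ 139.48*I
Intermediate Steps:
V(R) = 1/(-1 + R)
d(L, a) = 12 + 147*L (d(L, a) = 147*L + 12 = 12 + 147*L)
√(-19466 + d(V(4)*0, -105)) = √(-19466 + (12 + 147*(0/(-1 + 4)))) = √(-19466 + (12 + 147*(0/3))) = √(-19466 + (12 + 147*((⅓)*0))) = √(-19466 + (12 + 147*0)) = √(-19466 + (12 + 0)) = √(-19466 + 12) = √(-19454) = I*√19454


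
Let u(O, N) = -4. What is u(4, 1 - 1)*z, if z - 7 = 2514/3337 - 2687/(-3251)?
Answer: -372318568/10848587 ≈ -34.320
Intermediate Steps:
z = 93079642/10848587 (z = 7 + (2514/3337 - 2687/(-3251)) = 7 + (2514*(1/3337) - 2687*(-1/3251)) = 7 + (2514/3337 + 2687/3251) = 7 + 17139533/10848587 = 93079642/10848587 ≈ 8.5799)
u(4, 1 - 1)*z = -4*93079642/10848587 = -372318568/10848587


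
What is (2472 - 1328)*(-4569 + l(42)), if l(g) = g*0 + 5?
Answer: -5221216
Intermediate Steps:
l(g) = 5 (l(g) = 0 + 5 = 5)
(2472 - 1328)*(-4569 + l(42)) = (2472 - 1328)*(-4569 + 5) = 1144*(-4564) = -5221216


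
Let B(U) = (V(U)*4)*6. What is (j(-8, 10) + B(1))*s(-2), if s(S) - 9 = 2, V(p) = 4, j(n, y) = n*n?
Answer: 1760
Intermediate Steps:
j(n, y) = n**2
s(S) = 11 (s(S) = 9 + 2 = 11)
B(U) = 96 (B(U) = (4*4)*6 = 16*6 = 96)
(j(-8, 10) + B(1))*s(-2) = ((-8)**2 + 96)*11 = (64 + 96)*11 = 160*11 = 1760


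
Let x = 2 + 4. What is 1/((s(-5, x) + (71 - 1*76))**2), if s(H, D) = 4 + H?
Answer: 1/36 ≈ 0.027778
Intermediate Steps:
x = 6
1/((s(-5, x) + (71 - 1*76))**2) = 1/(((4 - 5) + (71 - 1*76))**2) = 1/((-1 + (71 - 76))**2) = 1/((-1 - 5)**2) = 1/((-6)**2) = 1/36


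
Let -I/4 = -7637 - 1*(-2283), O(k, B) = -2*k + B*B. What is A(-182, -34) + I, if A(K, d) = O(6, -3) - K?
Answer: 21595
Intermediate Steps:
O(k, B) = B² - 2*k (O(k, B) = -2*k + B² = B² - 2*k)
A(K, d) = -3 - K (A(K, d) = ((-3)² - 2*6) - K = (9 - 12) - K = -3 - K)
I = 21416 (I = -4*(-7637 - 1*(-2283)) = -4*(-7637 + 2283) = -4*(-5354) = 21416)
A(-182, -34) + I = (-3 - 1*(-182)) + 21416 = (-3 + 182) + 21416 = 179 + 21416 = 21595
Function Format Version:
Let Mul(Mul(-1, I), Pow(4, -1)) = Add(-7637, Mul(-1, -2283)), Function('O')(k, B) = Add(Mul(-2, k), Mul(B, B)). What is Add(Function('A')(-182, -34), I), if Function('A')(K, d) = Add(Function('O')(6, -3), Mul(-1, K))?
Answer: 21595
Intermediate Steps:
Function('O')(k, B) = Add(Pow(B, 2), Mul(-2, k)) (Function('O')(k, B) = Add(Mul(-2, k), Pow(B, 2)) = Add(Pow(B, 2), Mul(-2, k)))
Function('A')(K, d) = Add(-3, Mul(-1, K)) (Function('A')(K, d) = Add(Add(Pow(-3, 2), Mul(-2, 6)), Mul(-1, K)) = Add(Add(9, -12), Mul(-1, K)) = Add(-3, Mul(-1, K)))
I = 21416 (I = Mul(-4, Add(-7637, Mul(-1, -2283))) = Mul(-4, Add(-7637, 2283)) = Mul(-4, -5354) = 21416)
Add(Function('A')(-182, -34), I) = Add(Add(-3, Mul(-1, -182)), 21416) = Add(Add(-3, 182), 21416) = Add(179, 21416) = 21595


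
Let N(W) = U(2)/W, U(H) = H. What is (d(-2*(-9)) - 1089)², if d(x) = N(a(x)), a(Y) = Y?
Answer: 96040000/81 ≈ 1.1857e+6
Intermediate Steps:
N(W) = 2/W
d(x) = 2/x
(d(-2*(-9)) - 1089)² = (2/((-2*(-9))) - 1089)² = (2/18 - 1089)² = (2*(1/18) - 1089)² = (⅑ - 1089)² = (-9800/9)² = 96040000/81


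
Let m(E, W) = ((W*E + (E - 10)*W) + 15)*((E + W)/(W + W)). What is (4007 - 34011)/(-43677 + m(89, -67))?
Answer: 502567/700677 ≈ 0.71726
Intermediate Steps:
m(E, W) = (E + W)*(15 + E*W + W*(-10 + E))/(2*W) (m(E, W) = ((E*W + (-10 + E)*W) + 15)*((E + W)/((2*W))) = ((E*W + W*(-10 + E)) + 15)*((E + W)*(1/(2*W))) = (15 + E*W + W*(-10 + E))*((E + W)/(2*W)) = (E + W)*(15 + E*W + W*(-10 + E))/(2*W))
(4007 - 34011)/(-43677 + m(89, -67)) = (4007 - 34011)/(-43677 + (15/2 + 89² - 5*89 - 5*(-67) + 89*(-67) + (15/2)*89/(-67))) = -30004/(-43677 + (15/2 + 7921 - 445 + 335 - 5963 + (15/2)*89*(-1/67))) = -30004/(-43677 + (15/2 + 7921 - 445 + 335 - 5963 - 1335/134)) = -30004/(-43677 + 123651/67) = -30004/(-2802708/67) = -30004*(-67/2802708) = 502567/700677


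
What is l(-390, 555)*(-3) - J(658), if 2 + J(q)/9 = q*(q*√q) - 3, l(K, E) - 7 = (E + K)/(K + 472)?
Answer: 1473/82 - 3896676*√658 ≈ -9.9956e+7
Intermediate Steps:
l(K, E) = 7 + (E + K)/(472 + K) (l(K, E) = 7 + (E + K)/(K + 472) = 7 + (E + K)/(472 + K))
J(q) = -45 + 9*q^(5/2) (J(q) = -18 + 9*(q*(q*√q) - 3) = -18 + 9*(q*q^(3/2) - 3) = -18 + 9*(q^(5/2) - 3) = -18 + 9*(-3 + q^(5/2)) = -18 + (-27 + 9*q^(5/2)) = -45 + 9*q^(5/2))
l(-390, 555)*(-3) - J(658) = ((3304 + 555 + 8*(-390))/(472 - 390))*(-3) - (-45 + 9*658^(5/2)) = ((3304 + 555 - 3120)/82)*(-3) - (-45 + 9*(432964*√658)) = ((1/82)*739)*(-3) - (-45 + 3896676*√658) = (739/82)*(-3) + (45 - 3896676*√658) = -2217/82 + (45 - 3896676*√658) = 1473/82 - 3896676*√658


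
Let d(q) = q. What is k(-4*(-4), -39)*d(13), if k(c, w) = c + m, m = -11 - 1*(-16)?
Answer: 273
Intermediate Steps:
m = 5 (m = -11 + 16 = 5)
k(c, w) = 5 + c (k(c, w) = c + 5 = 5 + c)
k(-4*(-4), -39)*d(13) = (5 - 4*(-4))*13 = (5 + 16)*13 = 21*13 = 273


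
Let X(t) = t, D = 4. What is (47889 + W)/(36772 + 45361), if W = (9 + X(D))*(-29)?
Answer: 47512/82133 ≈ 0.57848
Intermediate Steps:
W = -377 (W = (9 + 4)*(-29) = 13*(-29) = -377)
(47889 + W)/(36772 + 45361) = (47889 - 377)/(36772 + 45361) = 47512/82133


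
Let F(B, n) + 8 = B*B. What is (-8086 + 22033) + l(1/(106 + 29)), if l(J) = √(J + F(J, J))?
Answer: 13947 + 16*I*√569/135 ≈ 13947.0 + 2.8271*I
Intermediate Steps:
F(B, n) = -8 + B² (F(B, n) = -8 + B*B = -8 + B²)
l(J) = √(-8 + J + J²) (l(J) = √(J + (-8 + J²)) = √(-8 + J + J²))
(-8086 + 22033) + l(1/(106 + 29)) = (-8086 + 22033) + √(-8 + 1/(106 + 29) + (1/(106 + 29))²) = 13947 + √(-8 + 1/135 + (1/135)²) = 13947 + √(-8 + 1/135 + 1/18225) = 13947 + √(-145664/18225) = 13947 + 16*I*√569/135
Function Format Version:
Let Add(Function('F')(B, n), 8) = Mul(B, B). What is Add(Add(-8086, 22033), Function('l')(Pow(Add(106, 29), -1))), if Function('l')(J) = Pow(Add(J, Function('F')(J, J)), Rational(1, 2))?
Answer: Add(13947, Mul(Rational(16, 135), I, Pow(569, Rational(1, 2)))) ≈ Add(13947., Mul(2.8271, I))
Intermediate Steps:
Function('F')(B, n) = Add(-8, Pow(B, 2)) (Function('F')(B, n) = Add(-8, Mul(B, B)) = Add(-8, Pow(B, 2)))
Function('l')(J) = Pow(Add(-8, J, Pow(J, 2)), Rational(1, 2)) (Function('l')(J) = Pow(Add(J, Add(-8, Pow(J, 2))), Rational(1, 2)) = Pow(Add(-8, J, Pow(J, 2)), Rational(1, 2)))
Add(Add(-8086, 22033), Function('l')(Pow(Add(106, 29), -1))) = Add(Add(-8086, 22033), Pow(Add(-8, Pow(Add(106, 29), -1), Pow(Pow(Add(106, 29), -1), 2)), Rational(1, 2))) = Add(13947, Pow(Add(-8, Pow(135, -1), Pow(Pow(135, -1), 2)), Rational(1, 2))) = Add(13947, Pow(Add(-8, Rational(1, 135), Pow(Rational(1, 135), 2)), Rational(1, 2))) = Add(13947, Pow(Add(-8, Rational(1, 135), Rational(1, 18225)), Rational(1, 2))) = Add(13947, Pow(Rational(-145664, 18225), Rational(1, 2))) = Add(13947, Mul(Rational(16, 135), I, Pow(569, Rational(1, 2))))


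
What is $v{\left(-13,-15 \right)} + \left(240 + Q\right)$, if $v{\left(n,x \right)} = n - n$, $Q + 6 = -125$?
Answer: $109$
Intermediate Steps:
$Q = -131$ ($Q = -6 - 125 = -131$)
$v{\left(n,x \right)} = 0$
$v{\left(-13,-15 \right)} + \left(240 + Q\right) = 0 + \left(240 - 131\right) = 0 + 109 = 109$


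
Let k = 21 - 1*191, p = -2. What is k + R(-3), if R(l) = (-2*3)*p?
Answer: -158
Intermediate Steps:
R(l) = 12 (R(l) = -2*3*(-2) = -6*(-2) = 12)
k = -170 (k = 21 - 191 = -170)
k + R(-3) = -170 + 12 = -158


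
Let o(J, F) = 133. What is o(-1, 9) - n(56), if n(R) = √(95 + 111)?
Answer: 133 - √206 ≈ 118.65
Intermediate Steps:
n(R) = √206
o(-1, 9) - n(56) = 133 - √206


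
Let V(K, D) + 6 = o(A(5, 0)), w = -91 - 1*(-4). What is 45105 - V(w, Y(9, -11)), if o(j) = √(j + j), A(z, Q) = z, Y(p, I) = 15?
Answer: 45111 - √10 ≈ 45108.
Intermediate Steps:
w = -87 (w = -91 + 4 = -87)
o(j) = √2*√j (o(j) = √(2*j) = √2*√j)
V(K, D) = -6 + √10 (V(K, D) = -6 + √2*√5 = -6 + √10)
45105 - V(w, Y(9, -11)) = 45105 - (-6 + √10) = 45105 + (6 - √10) = 45111 - √10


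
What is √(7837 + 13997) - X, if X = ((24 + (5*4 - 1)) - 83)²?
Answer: -1600 + 3*√2426 ≈ -1452.2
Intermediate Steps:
X = 1600 (X = ((24 + (20 - 1)) - 83)² = ((24 + 19) - 83)² = (43 - 83)² = (-40)² = 1600)
√(7837 + 13997) - X = √(7837 + 13997) - 1*1600 = √21834 - 1600 = 3*√2426 - 1600 = -1600 + 3*√2426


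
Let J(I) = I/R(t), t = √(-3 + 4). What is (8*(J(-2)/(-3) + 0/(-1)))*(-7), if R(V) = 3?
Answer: -112/9 ≈ -12.444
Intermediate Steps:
t = 1 (t = √1 = 1)
J(I) = I/3
(8*(J(-2)/(-3) + 0/(-1)))*(-7) = (8*(((⅓)*(-2))/(-3) + 0/(-1)))*(-7) = (8*(-⅔*(-⅓) + 0*(-1)))*(-7) = (8*(2/9 + 0))*(-7) = (8*(2/9))*(-7) = (16/9)*(-7) = -112/9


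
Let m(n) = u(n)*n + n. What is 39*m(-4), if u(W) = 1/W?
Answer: -117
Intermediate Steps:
m(n) = 1 + n (m(n) = n/n + n = 1 + n)
39*m(-4) = 39*(1 - 4) = 39*(-3) = -117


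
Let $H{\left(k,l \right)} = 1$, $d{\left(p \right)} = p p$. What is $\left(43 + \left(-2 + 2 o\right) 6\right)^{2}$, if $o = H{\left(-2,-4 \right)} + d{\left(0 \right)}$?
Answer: $1849$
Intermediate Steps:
$d{\left(p \right)} = p^{2}$
$o = 1$ ($o = 1 + 0^{2} = 1 + 0 = 1$)
$\left(43 + \left(-2 + 2 o\right) 6\right)^{2} = \left(43 + \left(-2 + 2 \cdot 1\right) 6\right)^{2} = \left(43 + \left(-2 + 2\right) 6\right)^{2} = \left(43 + 0 \cdot 6\right)^{2} = \left(43 + 0\right)^{2} = 43^{2} = 1849$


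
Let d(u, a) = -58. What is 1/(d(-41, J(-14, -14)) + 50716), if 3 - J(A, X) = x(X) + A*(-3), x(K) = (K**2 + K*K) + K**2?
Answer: 1/50658 ≈ 1.9740e-5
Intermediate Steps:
x(K) = 3*K**2 (x(K) = (K**2 + K**2) + K**2 = 2*K**2 + K**2 = 3*K**2)
J(A, X) = 3 - 3*X**2 + 3*A (J(A, X) = 3 - (3*X**2 + A*(-3)) = 3 - (3*X**2 - 3*A) = 3 - (-3*A + 3*X**2) = 3 + (-3*X**2 + 3*A) = 3 - 3*X**2 + 3*A)
1/(d(-41, J(-14, -14)) + 50716) = 1/(-58 + 50716) = 1/50658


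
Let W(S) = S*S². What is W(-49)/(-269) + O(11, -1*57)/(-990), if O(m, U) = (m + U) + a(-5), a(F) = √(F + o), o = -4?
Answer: 58242442/133155 - I/330 ≈ 437.4 - 0.0030303*I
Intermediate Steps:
W(S) = S³
a(F) = √(-4 + F) (a(F) = √(F - 4) = √(-4 + F))
O(m, U) = U + m + 3*I (O(m, U) = (m + U) + √(-4 - 5) = (U + m) + √(-9) = (U + m) + 3*I = U + m + 3*I)
W(-49)/(-269) + O(11, -1*57)/(-990) = (-49)³/(-269) + (-1*57 + 11 + 3*I)/(-990) = -117649*(-1/269) + (-57 + 11 + 3*I)*(-1/990) = 117649/269 + (-46 + 3*I)*(-1/990) = 117649/269 + (23/495 - I/330) = 58242442/133155 - I/330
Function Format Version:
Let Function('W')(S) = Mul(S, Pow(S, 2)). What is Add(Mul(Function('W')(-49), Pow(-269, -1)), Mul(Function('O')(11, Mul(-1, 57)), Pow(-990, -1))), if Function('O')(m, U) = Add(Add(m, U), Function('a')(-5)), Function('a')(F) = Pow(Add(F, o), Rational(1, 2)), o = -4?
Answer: Add(Rational(58242442, 133155), Mul(Rational(-1, 330), I)) ≈ Add(437.40, Mul(-0.0030303, I))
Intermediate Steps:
Function('W')(S) = Pow(S, 3)
Function('a')(F) = Pow(Add(-4, F), Rational(1, 2)) (Function('a')(F) = Pow(Add(F, -4), Rational(1, 2)) = Pow(Add(-4, F), Rational(1, 2)))
Function('O')(m, U) = Add(U, m, Mul(3, I)) (Function('O')(m, U) = Add(Add(m, U), Pow(Add(-4, -5), Rational(1, 2))) = Add(Add(U, m), Pow(-9, Rational(1, 2))) = Add(Add(U, m), Mul(3, I)) = Add(U, m, Mul(3, I)))
Add(Mul(Function('W')(-49), Pow(-269, -1)), Mul(Function('O')(11, Mul(-1, 57)), Pow(-990, -1))) = Add(Mul(Pow(-49, 3), Pow(-269, -1)), Mul(Add(Mul(-1, 57), 11, Mul(3, I)), Pow(-990, -1))) = Add(Mul(-117649, Rational(-1, 269)), Mul(Add(-57, 11, Mul(3, I)), Rational(-1, 990))) = Add(Rational(117649, 269), Mul(Add(-46, Mul(3, I)), Rational(-1, 990))) = Add(Rational(117649, 269), Add(Rational(23, 495), Mul(Rational(-1, 330), I))) = Add(Rational(58242442, 133155), Mul(Rational(-1, 330), I))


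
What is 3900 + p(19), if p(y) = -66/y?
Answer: 74034/19 ≈ 3896.5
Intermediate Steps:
3900 + p(19) = 3900 - 66/19 = 74034/19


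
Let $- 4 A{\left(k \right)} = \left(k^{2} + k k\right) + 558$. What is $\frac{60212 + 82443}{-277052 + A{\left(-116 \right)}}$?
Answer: $- \frac{2770}{5513} \approx -0.50245$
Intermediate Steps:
$A{\left(k \right)} = - \frac{279}{2} - \frac{k^{2}}{2}$ ($A{\left(k \right)} = - \frac{\left(k^{2} + k k\right) + 558}{4} = - \frac{\left(k^{2} + k^{2}\right) + 558}{4} = - \frac{2 k^{2} + 558}{4} = - \frac{558 + 2 k^{2}}{4} = - \frac{279}{2} - \frac{k^{2}}{2}$)
$\frac{60212 + 82443}{-277052 + A{\left(-116 \right)}} = \frac{60212 + 82443}{-277052 - \left(\frac{279}{2} + \frac{\left(-116\right)^{2}}{2}\right)} = \frac{142655}{-277052 - \frac{13735}{2}} = \frac{142655}{- \frac{567839}{2}} = 142655 \left(- \frac{2}{567839}\right) = - \frac{2770}{5513}$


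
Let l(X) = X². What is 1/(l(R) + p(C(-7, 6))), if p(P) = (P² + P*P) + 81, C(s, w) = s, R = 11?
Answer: 1/300 ≈ 0.0033333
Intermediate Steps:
p(P) = 81 + 2*P² (p(P) = (P² + P²) + 81 = 2*P² + 81 = 81 + 2*P²)
1/(l(R) + p(C(-7, 6))) = 1/(11² + (81 + 2*(-7)²)) = 1/(121 + (81 + 2*49)) = 1/(121 + (81 + 98)) = 1/(121 + 179) = 1/300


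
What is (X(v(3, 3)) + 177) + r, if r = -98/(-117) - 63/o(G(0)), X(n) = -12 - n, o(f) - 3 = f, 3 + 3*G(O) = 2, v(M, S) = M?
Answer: 130303/936 ≈ 139.21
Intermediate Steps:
G(O) = -1/3 (G(O) = -1 + (1/3)*2 = -1 + 2/3 = -1/3)
o(f) = 3 + f
r = -21329/936 (r = -98/(-117) - 63/(3 - 1/3) = -98*(-1/117) - 63/8/3 = 98/117 - 63*3/8 = 98/117 - 189/8 = -21329/936 ≈ -22.787)
(X(v(3, 3)) + 177) + r = ((-12 - 1*3) + 177) - 21329/936 = ((-12 - 3) + 177) - 21329/936 = (-15 + 177) - 21329/936 = 162 - 21329/936 = 130303/936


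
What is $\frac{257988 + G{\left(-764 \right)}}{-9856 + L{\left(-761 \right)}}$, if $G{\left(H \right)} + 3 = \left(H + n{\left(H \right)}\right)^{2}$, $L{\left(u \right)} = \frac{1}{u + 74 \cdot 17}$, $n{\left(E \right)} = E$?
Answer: $- \frac{1288606193}{4898431} \approx -263.06$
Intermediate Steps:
$L{\left(u \right)} = \frac{1}{1258 + u}$ ($L{\left(u \right)} = \frac{1}{u + 1258} = \frac{1}{1258 + u}$)
$G{\left(H \right)} = -3 + 4 H^{2}$ ($G{\left(H \right)} = -3 + \left(H + H\right)^{2} = -3 + \left(2 H\right)^{2} = -3 + 4 H^{2}$)
$\frac{257988 + G{\left(-764 \right)}}{-9856 + L{\left(-761 \right)}} = \frac{257988 - \left(3 - 4 \left(-764\right)^{2}\right)}{-9856 + \frac{1}{1258 - 761}} = \frac{257988 + \left(-3 + 4 \cdot 583696\right)}{-9856 + \frac{1}{497}} = \frac{257988 + \left(-3 + 2334784\right)}{-9856 + \frac{1}{497}} = \frac{257988 + 2334781}{- \frac{4898431}{497}} = 2592769 \left(- \frac{497}{4898431}\right) = - \frac{1288606193}{4898431}$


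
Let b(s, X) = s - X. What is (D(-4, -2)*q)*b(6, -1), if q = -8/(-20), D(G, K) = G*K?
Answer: 112/5 ≈ 22.400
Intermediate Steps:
q = ⅖ (q = -8*(-1/20) = ⅖ ≈ 0.40000)
(D(-4, -2)*q)*b(6, -1) = (-4*(-2)*(⅖))*(6 - 1*(-1)) = (8*(⅖))*(6 + 1) = (16/5)*7 = 112/5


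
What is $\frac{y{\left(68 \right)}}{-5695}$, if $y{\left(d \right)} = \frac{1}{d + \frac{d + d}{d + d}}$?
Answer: $- \frac{1}{392955} \approx -2.5448 \cdot 10^{-6}$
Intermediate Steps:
$y{\left(d \right)} = \frac{1}{1 + d}$ ($y{\left(d \right)} = \frac{1}{d + \frac{2 d}{2 d}} = \frac{1}{d + 2 d \frac{1}{2 d}} = \frac{1}{d + 1} = \frac{1}{1 + d}$)
$\frac{y{\left(68 \right)}}{-5695} = \frac{1}{\left(1 + 68\right) \left(-5695\right)} = \frac{1}{69} \left(- \frac{1}{5695}\right) = - \frac{1}{392955}$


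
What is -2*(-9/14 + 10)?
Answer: -131/7 ≈ -18.714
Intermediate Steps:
-2*(-9/14 + 10) = -2*131/14 = -131/7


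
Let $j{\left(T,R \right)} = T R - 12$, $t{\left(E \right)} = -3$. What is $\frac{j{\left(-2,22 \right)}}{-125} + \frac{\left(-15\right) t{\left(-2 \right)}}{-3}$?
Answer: $- \frac{1819}{125} \approx -14.552$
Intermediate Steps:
$j{\left(T,R \right)} = -12 + R T$ ($j{\left(T,R \right)} = R T - 12 = -12 + R T$)
$\frac{j{\left(-2,22 \right)}}{-125} + \frac{\left(-15\right) t{\left(-2 \right)}}{-3} = \frac{-12 + 22 \left(-2\right)}{-125} + \frac{\left(-15\right) \left(-3\right)}{-3} = \left(-12 - 44\right) \left(- \frac{1}{125}\right) + 45 \left(- \frac{1}{3}\right) = \left(-56\right) \left(- \frac{1}{125}\right) - 15 = \frac{56}{125} - 15 = - \frac{1819}{125}$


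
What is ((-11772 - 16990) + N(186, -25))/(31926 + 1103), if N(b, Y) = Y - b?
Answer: -28973/33029 ≈ -0.87720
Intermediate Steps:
((-11772 - 16990) + N(186, -25))/(31926 + 1103) = ((-11772 - 16990) + (-25 - 1*186))/(31926 + 1103) = (-28762 + (-25 - 186))/33029 = (-28762 - 211)*(1/33029) = -28973*1/33029 = -28973/33029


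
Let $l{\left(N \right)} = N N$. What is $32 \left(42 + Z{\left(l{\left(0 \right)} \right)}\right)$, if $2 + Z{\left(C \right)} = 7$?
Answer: $1504$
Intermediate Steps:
$l{\left(N \right)} = N^{2}$
$Z{\left(C \right)} = 5$ ($Z{\left(C \right)} = -2 + 7 = 5$)
$32 \left(42 + Z{\left(l{\left(0 \right)} \right)}\right) = 32 \left(42 + 5\right) = 32 \cdot 47 = 1504$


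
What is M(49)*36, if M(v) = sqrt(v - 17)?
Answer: 144*sqrt(2) ≈ 203.65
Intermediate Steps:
M(v) = sqrt(-17 + v)
M(49)*36 = sqrt(-17 + 49)*36 = sqrt(32)*36 = (4*sqrt(2))*36 = 144*sqrt(2)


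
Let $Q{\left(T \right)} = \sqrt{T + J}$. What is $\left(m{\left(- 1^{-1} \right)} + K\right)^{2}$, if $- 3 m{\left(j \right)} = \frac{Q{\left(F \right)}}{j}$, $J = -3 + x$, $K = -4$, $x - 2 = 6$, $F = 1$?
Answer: $\frac{\left(12 - \sqrt{6}\right)^{2}}{9} \approx 10.135$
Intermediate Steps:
$x = 8$ ($x = 2 + 6 = 8$)
$J = 5$ ($J = -3 + 8 = 5$)
$Q{\left(T \right)} = \sqrt{5 + T}$ ($Q{\left(T \right)} = \sqrt{T + 5} = \sqrt{5 + T}$)
$m{\left(j \right)} = - \frac{\sqrt{6}}{3 j}$ ($m{\left(j \right)} = - \frac{\sqrt{5 + 1} \frac{1}{j}}{3} = - \frac{\sqrt{6} \frac{1}{j}}{3} = - \frac{\sqrt{6}}{3 j}$)
$\left(m{\left(- 1^{-1} \right)} + K\right)^{2} = \left(- \frac{\sqrt{6}}{3 \left(- 1^{-1}\right)} - 4\right)^{2} = \left(- \frac{\sqrt{6}}{3 \left(\left(-1\right) 1\right)} - 4\right)^{2} = \left(- \frac{\sqrt{6}}{3 \left(-1\right)} - 4\right)^{2} = \left(\left(- \frac{1}{3}\right) \sqrt{6} \left(-1\right) - 4\right)^{2} = \left(\frac{\sqrt{6}}{3} - 4\right)^{2} = \left(-4 + \frac{\sqrt{6}}{3}\right)^{2}$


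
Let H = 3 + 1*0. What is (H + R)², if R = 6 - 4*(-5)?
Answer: 841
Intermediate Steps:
R = 26 (R = 6 + 20 = 26)
H = 3 (H = 3 + 0 = 3)
(H + R)² = (3 + 26)² = 29² = 841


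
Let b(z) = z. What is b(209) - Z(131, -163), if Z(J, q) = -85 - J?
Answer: 425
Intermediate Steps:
b(209) - Z(131, -163) = 209 - (-85 - 1*131) = 209 - (-85 - 131) = 209 - 1*(-216) = 209 + 216 = 425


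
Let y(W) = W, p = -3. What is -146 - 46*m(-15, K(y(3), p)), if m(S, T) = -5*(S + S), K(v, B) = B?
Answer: -7046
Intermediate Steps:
m(S, T) = -10*S
-146 - 46*m(-15, K(y(3), p)) = -146 - (-460)*(-15) = -146 - 46*150 = -146 - 6900 = -7046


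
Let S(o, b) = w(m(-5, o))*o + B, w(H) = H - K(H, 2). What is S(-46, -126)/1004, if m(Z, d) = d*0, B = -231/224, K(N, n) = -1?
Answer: -1505/32128 ≈ -0.046844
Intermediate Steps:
B = -33/32 (B = -231*1/224 = -33/32 ≈ -1.0313)
m(Z, d) = 0
w(H) = 1 + H (w(H) = H - 1*(-1) = H + 1 = 1 + H)
S(o, b) = -33/32 + o (S(o, b) = (1 + 0)*o - 33/32 = 1*o - 33/32 = o - 33/32 = -33/32 + o)
S(-46, -126)/1004 = (-33/32 - 46)/1004 = -1505/32*1/1004 = -1505/32128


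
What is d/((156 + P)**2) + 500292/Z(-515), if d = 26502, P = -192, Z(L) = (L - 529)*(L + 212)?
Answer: 13937977/632664 ≈ 22.031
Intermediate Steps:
Z(L) = (-529 + L)*(212 + L)
d/((156 + P)**2) + 500292/Z(-515) = 26502/((156 - 192)**2) + 500292/(-112148 + (-515)**2 - 317*(-515)) = 26502/((-36)**2) + 500292/(-112148 + 265225 + 163255) = 26502/1296 + 500292/316332 = 26502*(1/1296) + 500292*(1/316332) = 4417/216 + 13897/8787 = 13937977/632664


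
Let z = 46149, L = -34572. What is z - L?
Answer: 80721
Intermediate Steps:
z - L = 46149 - 1*(-34572) = 46149 + 34572 = 80721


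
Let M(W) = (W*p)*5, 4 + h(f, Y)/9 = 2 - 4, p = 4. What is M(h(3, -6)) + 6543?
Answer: 5463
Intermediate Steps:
h(f, Y) = -54 (h(f, Y) = -36 + 9*(2 - 4) = -36 + 9*(-2) = -36 - 18 = -54)
M(W) = 20*W (M(W) = (W*4)*5 = (4*W)*5 = 20*W)
M(h(3, -6)) + 6543 = 20*(-54) + 6543 = -1080 + 6543 = 5463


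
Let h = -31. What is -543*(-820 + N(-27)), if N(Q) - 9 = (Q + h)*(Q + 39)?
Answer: 818301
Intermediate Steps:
N(Q) = 9 + (-31 + Q)*(39 + Q) (N(Q) = 9 + (Q - 31)*(Q + 39) = 9 + (-31 + Q)*(39 + Q))
-543*(-820 + N(-27)) = -543*(-820 + (-1200 + (-27)**2 + 8*(-27))) = -543*(-820 + (-1200 + 729 - 216)) = -543*(-820 - 687) = -543*(-1507) = 818301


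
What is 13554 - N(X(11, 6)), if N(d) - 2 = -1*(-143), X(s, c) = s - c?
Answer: 13409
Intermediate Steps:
N(d) = 145 (N(d) = 2 - 1*(-143) = 2 + 143 = 145)
13554 - N(X(11, 6)) = 13554 - 1*145 = 13554 - 145 = 13409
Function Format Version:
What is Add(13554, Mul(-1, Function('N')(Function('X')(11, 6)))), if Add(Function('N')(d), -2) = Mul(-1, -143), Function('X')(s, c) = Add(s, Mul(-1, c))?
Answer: 13409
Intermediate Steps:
Function('N')(d) = 145 (Function('N')(d) = Add(2, Mul(-1, -143)) = Add(2, 143) = 145)
Add(13554, Mul(-1, Function('N')(Function('X')(11, 6)))) = Add(13554, Mul(-1, 145)) = Add(13554, -145) = 13409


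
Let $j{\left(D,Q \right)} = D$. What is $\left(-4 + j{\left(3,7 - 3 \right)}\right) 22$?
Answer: $-22$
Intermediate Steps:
$\left(-4 + j{\left(3,7 - 3 \right)}\right) 22 = \left(-4 + 3\right) 22 = \left(-1\right) 22 = -22$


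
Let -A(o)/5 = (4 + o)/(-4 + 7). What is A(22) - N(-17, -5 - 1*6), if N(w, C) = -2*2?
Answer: -118/3 ≈ -39.333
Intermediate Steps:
N(w, C) = -4
A(o) = -20/3 - 5*o/3 (A(o) = -5*(4 + o)/(-4 + 7) = -5*(4 + o)/3 = -5*(4/3 + o/3) = -20/3 - 5*o/3)
A(22) - N(-17, -5 - 1*6) = (-20/3 - 5/3*22) - 1*(-4) = (-20/3 - 110/3) + 4 = -130/3 + 4 = -118/3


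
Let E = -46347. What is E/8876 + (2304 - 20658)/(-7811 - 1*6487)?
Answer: -11899031/3021644 ≈ -3.9379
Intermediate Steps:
E/8876 + (2304 - 20658)/(-7811 - 1*6487) = -46347/8876 + (2304 - 20658)/(-7811 - 1*6487) = -46347*1/8876 - 18354/(-7811 - 6487) = -6621/1268 - 18354/(-14298) = -6621/1268 - 18354*(-1/14298) = -6621/1268 + 3059/2383 = -11899031/3021644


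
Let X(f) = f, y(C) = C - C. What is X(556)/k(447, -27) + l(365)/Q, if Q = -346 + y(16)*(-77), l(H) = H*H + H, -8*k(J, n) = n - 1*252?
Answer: -17866301/48267 ≈ -370.16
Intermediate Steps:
k(J, n) = 63/2 - n/8 (k(J, n) = -(n - 1*252)/8 = -(n - 252)/8 = -(-252 + n)/8 = 63/2 - n/8)
y(C) = 0
l(H) = H + H**2 (l(H) = H**2 + H = H + H**2)
Q = -346 (Q = -346 + 0*(-77) = -346 + 0 = -346)
X(556)/k(447, -27) + l(365)/Q = 556/(63/2 - 1/8*(-27)) + (365*(1 + 365))/(-346) = 556/(63/2 + 27/8) + (365*366)*(-1/346) = 556/(279/8) + 133590*(-1/346) = 556*(8/279) - 66795/173 = 4448/279 - 66795/173 = -17866301/48267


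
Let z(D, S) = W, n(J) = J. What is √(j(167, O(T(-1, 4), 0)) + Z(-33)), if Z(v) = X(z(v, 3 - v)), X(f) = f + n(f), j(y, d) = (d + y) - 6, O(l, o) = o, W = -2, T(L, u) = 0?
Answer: √157 ≈ 12.530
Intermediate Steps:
j(y, d) = -6 + d + y
z(D, S) = -2
X(f) = 2*f (X(f) = f + f = 2*f)
Z(v) = -4 (Z(v) = 2*(-2) = -4)
√(j(167, O(T(-1, 4), 0)) + Z(-33)) = √((-6 + 0 + 167) - 4) = √(161 - 4) = √157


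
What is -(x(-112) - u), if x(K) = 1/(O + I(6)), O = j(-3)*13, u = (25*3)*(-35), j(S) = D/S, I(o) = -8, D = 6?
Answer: -89249/34 ≈ -2625.0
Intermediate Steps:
j(S) = 6/S
u = -2625 (u = 75*(-35) = -2625)
O = -26 (O = (6/(-3))*13 = (6*(-1/3))*13 = -2*13 = -26)
x(K) = -1/34 (x(K) = 1/(-26 - 8) = 1/(-34) = -1/34)
-(x(-112) - u) = -(-1/34 - 1*(-2625)) = -(-1/34 + 2625) = -1*89249/34 = -89249/34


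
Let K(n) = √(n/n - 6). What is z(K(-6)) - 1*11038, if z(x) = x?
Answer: -11038 + I*√5 ≈ -11038.0 + 2.2361*I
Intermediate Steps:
K(n) = I*√5 (K(n) = √(1 - 6) = √(-5) = I*√5)
z(K(-6)) - 1*11038 = I*√5 - 1*11038 = I*√5 - 11038 = -11038 + I*√5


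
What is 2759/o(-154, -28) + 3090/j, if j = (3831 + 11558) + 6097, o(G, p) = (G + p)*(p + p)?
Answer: 15128859/36497552 ≈ 0.41452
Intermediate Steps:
o(G, p) = 2*p*(G + p) (o(G, p) = (G + p)*(2*p) = 2*p*(G + p))
j = 21486 (j = 15389 + 6097 = 21486)
2759/o(-154, -28) + 3090/j = 2759/((2*(-28)*(-154 - 28))) + 3090/21486 = 2759/((2*(-28)*(-182))) + 3090*(1/21486) = 2759/10192 + 515/3581 = 15128859/36497552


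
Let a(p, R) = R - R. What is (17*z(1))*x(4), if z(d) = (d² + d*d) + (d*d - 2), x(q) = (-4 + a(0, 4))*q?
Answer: -272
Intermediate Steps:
a(p, R) = 0
x(q) = -4*q (x(q) = (-4 + 0)*q = -4*q)
z(d) = -2 + 3*d² (z(d) = (d² + d²) + (d² - 2) = 2*d² + (-2 + d²) = -2 + 3*d²)
(17*z(1))*x(4) = (17*(-2 + 3*1²))*(-4*4) = (17*(-2 + 3*1))*(-16) = (17*(-2 + 3))*(-16) = (17*1)*(-16) = 17*(-16) = -272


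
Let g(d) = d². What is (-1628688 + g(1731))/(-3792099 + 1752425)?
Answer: -1367673/2039674 ≈ -0.67054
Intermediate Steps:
(-1628688 + g(1731))/(-3792099 + 1752425) = (-1628688 + 1731²)/(-3792099 + 1752425) = (-1628688 + 2996361)/(-2039674) = 1367673*(-1/2039674) = -1367673/2039674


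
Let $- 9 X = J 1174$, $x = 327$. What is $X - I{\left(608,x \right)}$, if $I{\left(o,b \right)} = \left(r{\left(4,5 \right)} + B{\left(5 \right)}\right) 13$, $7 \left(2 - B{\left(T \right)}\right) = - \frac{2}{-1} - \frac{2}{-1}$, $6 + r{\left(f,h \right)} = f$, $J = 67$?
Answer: $- \frac{550138}{63} \approx -8732.3$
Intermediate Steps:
$r{\left(f,h \right)} = -6 + f$
$B{\left(T \right)} = \frac{10}{7}$ ($B{\left(T \right)} = 2 - \frac{- \frac{2}{-1} - \frac{2}{-1}}{7} = 2 - \frac{\left(-2\right) \left(-1\right) - -2}{7} = 2 - \frac{2 + 2}{7} = 2 - \frac{4}{7} = \frac{10}{7}$)
$I{\left(o,b \right)} = - \frac{52}{7}$ ($I{\left(o,b \right)} = \left(\left(-6 + 4\right) + \frac{10}{7}\right) 13 = \left(-2 + \frac{10}{7}\right) 13 = \left(- \frac{4}{7}\right) 13 = - \frac{52}{7}$)
$X = - \frac{78658}{9}$ ($X = - \frac{67 \cdot 1174}{9} = \left(- \frac{1}{9}\right) 78658 = - \frac{78658}{9} \approx -8739.8$)
$X - I{\left(608,x \right)} = - \frac{78658}{9} - - \frac{52}{7} = - \frac{78658}{9} + \frac{52}{7} = - \frac{550138}{63}$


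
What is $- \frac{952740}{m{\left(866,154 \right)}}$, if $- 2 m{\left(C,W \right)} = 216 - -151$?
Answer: $\frac{1905480}{367} \approx 5192.0$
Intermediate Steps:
$m{\left(C,W \right)} = - \frac{367}{2}$ ($m{\left(C,W \right)} = - \frac{216 - -151}{2} = - \frac{216 + 151}{2} = \left(- \frac{1}{2}\right) 367 = - \frac{367}{2}$)
$- \frac{952740}{m{\left(866,154 \right)}} = - \frac{952740}{- \frac{367}{2}} = \left(-952740\right) \left(- \frac{2}{367}\right) = \frac{1905480}{367}$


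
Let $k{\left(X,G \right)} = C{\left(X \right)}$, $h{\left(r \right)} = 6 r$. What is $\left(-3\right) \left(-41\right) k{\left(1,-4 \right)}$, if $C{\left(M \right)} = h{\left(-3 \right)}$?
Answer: $-2214$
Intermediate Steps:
$C{\left(M \right)} = -18$ ($C{\left(M \right)} = 6 \left(-3\right) = -18$)
$k{\left(X,G \right)} = -18$
$\left(-3\right) \left(-41\right) k{\left(1,-4 \right)} = \left(-3\right) \left(-41\right) \left(-18\right) = 123 \left(-18\right) = -2214$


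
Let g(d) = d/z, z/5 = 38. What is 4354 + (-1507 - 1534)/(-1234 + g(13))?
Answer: 1021360028/234447 ≈ 4356.5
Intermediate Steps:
z = 190 (z = 5*38 = 190)
g(d) = d/190
4354 + (-1507 - 1534)/(-1234 + g(13)) = 4354 + (-1507 - 1534)/(-1234 + (1/190)*13) = 4354 - 3041/(-1234 + 13/190) = 4354 - 3041/(-234447/190) = 4354 - 3041*(-190/234447) = 4354 + 577790/234447 = 1021360028/234447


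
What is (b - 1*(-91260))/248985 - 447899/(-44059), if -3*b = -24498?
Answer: 38633580883/3656676705 ≈ 10.565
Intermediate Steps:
b = 8166 (b = -⅓*(-24498) = 8166)
(b - 1*(-91260))/248985 - 447899/(-44059) = (8166 - 1*(-91260))/248985 - 447899/(-44059) = (8166 + 91260)*(1/248985) - 447899*(-1/44059) = 99426*(1/248985) + 447899/44059 = 33142/82995 + 447899/44059 = 38633580883/3656676705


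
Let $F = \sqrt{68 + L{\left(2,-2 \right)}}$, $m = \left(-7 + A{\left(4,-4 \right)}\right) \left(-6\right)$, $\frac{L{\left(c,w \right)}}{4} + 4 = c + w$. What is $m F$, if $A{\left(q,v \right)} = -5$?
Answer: $144 \sqrt{13} \approx 519.2$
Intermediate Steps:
$L{\left(c,w \right)} = -16 + 4 c + 4 w$ ($L{\left(c,w \right)} = -16 + 4 \left(c + w\right) = -16 + \left(4 c + 4 w\right) = -16 + 4 c + 4 w$)
$m = 72$ ($m = \left(-7 - 5\right) \left(-6\right) = \left(-12\right) \left(-6\right) = 72$)
$F = 2 \sqrt{13}$ ($F = \sqrt{68 + \left(-16 + 4 \cdot 2 + 4 \left(-2\right)\right)} = \sqrt{68 - 16} = \sqrt{52} = 2 \sqrt{13} \approx 7.2111$)
$m F = 72 \cdot 2 \sqrt{13} = 144 \sqrt{13}$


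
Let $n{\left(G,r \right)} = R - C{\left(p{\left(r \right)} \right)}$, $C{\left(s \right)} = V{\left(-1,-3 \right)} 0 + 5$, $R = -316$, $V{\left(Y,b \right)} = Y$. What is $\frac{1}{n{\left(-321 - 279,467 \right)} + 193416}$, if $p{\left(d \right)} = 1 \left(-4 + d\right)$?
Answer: $\frac{1}{193095} \approx 5.1788 \cdot 10^{-6}$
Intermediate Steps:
$p{\left(d \right)} = -4 + d$
$C{\left(s \right)} = 5$ ($C{\left(s \right)} = \left(-1\right) 0 + 5 = 0 + 5 = 5$)
$n{\left(G,r \right)} = -321$ ($n{\left(G,r \right)} = -316 - 5 = -321$)
$\frac{1}{n{\left(-321 - 279,467 \right)} + 193416} = \frac{1}{-321 + 193416} = \frac{1}{193095}$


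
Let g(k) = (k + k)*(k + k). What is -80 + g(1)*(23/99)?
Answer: -7828/99 ≈ -79.071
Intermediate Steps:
g(k) = 4*k² (g(k) = (2*k)*(2*k) = 4*k²)
-80 + g(1)*(23/99) = -80 + (4*1²)*(23/99) = -80 + (4*1)*(23*(1/99)) = -80 + 4*(23/99) = -80 + 92/99 = -7828/99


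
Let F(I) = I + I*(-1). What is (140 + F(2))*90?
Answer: 12600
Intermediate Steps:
F(I) = 0 (F(I) = I - I = 0)
(140 + F(2))*90 = (140 + 0)*90 = 140*90 = 12600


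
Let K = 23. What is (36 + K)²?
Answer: 3481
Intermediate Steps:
(36 + K)² = (36 + 23)² = 59² = 3481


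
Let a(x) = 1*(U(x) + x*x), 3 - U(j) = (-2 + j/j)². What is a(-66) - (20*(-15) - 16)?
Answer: 4674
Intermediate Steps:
U(j) = 2 (U(j) = 3 - (-2 + j/j)² = 3 - (-2 + 1)² = 3 - 1*(-1)² = 3 - 1*1 = 3 - 1 = 2)
a(x) = 2 + x² (a(x) = 1*(2 + x*x) = 1*(2 + x²) = 2 + x²)
a(-66) - (20*(-15) - 16) = (2 + (-66)²) - (20*(-15) - 16) = (2 + 4356) - (-300 - 16) = 4358 - 1*(-316) = 4358 + 316 = 4674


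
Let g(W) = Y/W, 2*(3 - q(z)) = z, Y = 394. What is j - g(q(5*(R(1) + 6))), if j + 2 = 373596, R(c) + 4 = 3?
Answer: 7099074/19 ≈ 3.7364e+5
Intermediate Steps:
R(c) = -1 (R(c) = -4 + 3 = -1)
q(z) = 3 - z/2
g(W) = 394/W
j = 373594 (j = -2 + 373596 = 373594)
j - g(q(5*(R(1) + 6))) = 373594 - 394/(3 - 5*(-1 + 6)/2) = 373594 - 394/(3 - 5*5/2) = 373594 - 394/(3 - ½*25) = 373594 - 394/(3 - 25/2) = 373594 - 394/(-19/2) = 373594 - 394*(-2)/19 = 373594 - 1*(-788/19) = 373594 + 788/19 = 7099074/19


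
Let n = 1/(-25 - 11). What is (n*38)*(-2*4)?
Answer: 76/9 ≈ 8.4444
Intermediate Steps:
n = -1/36 (n = 1/(-36) = -1/36 ≈ -0.027778)
(n*38)*(-2*4) = (-1/36*38)*(-2*4) = -19/18*(-8) = 76/9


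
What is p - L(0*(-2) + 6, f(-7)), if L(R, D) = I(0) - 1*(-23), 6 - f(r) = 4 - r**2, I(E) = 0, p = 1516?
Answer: 1493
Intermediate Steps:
f(r) = 2 + r**2 (f(r) = 6 - (4 - r**2) = 6 + (-4 + r**2) = 2 + r**2)
L(R, D) = 23 (L(R, D) = 0 - 1*(-23) = 0 + 23 = 23)
p - L(0*(-2) + 6, f(-7)) = 1516 - 1*23 = 1516 - 23 = 1493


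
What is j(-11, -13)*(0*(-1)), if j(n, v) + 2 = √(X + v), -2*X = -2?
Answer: 0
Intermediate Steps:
X = 1 (X = -½*(-2) = 1)
j(n, v) = -2 + √(1 + v)
j(-11, -13)*(0*(-1)) = (-2 + √(1 - 13))*(0*(-1)) = (-2 + √(-12))*0 = (-2 + 2*I*√3)*0 = 0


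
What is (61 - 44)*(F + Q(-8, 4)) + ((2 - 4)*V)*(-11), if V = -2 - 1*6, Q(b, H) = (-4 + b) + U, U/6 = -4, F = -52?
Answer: -1672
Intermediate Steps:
U = -24 (U = 6*(-4) = -24)
Q(b, H) = -28 + b (Q(b, H) = (-4 + b) - 24 = -28 + b)
V = -8 (V = -2 - 6 = -8)
(61 - 44)*(F + Q(-8, 4)) + ((2 - 4)*V)*(-11) = (61 - 44)*(-52 + (-28 - 8)) + ((2 - 4)*(-8))*(-11) = 17*(-52 - 36) - 2*(-8)*(-11) = 17*(-88) + 16*(-11) = -1496 - 176 = -1672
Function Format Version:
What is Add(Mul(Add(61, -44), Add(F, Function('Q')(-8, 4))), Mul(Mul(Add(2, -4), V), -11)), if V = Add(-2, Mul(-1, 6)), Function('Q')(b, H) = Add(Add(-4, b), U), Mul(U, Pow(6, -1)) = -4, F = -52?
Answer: -1672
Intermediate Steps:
U = -24 (U = Mul(6, -4) = -24)
Function('Q')(b, H) = Add(-28, b) (Function('Q')(b, H) = Add(Add(-4, b), -24) = Add(-28, b))
V = -8 (V = Add(-2, -6) = -8)
Add(Mul(Add(61, -44), Add(F, Function('Q')(-8, 4))), Mul(Mul(Add(2, -4), V), -11)) = Add(Mul(Add(61, -44), Add(-52, Add(-28, -8))), Mul(Mul(Add(2, -4), -8), -11)) = Add(Mul(17, Add(-52, -36)), Mul(Mul(-2, -8), -11)) = Add(Mul(17, -88), Mul(16, -11)) = Add(-1496, -176) = -1672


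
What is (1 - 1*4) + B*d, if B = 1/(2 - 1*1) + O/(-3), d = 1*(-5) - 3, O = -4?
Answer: -65/3 ≈ -21.667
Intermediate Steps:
d = -8 (d = -5 - 3 = -8)
B = 7/3 (B = 1/(2 - 1*1) - 4/(-3) = 1/(2 - 1) - 4*(-⅓) = 1/1 + 4/3 = 1*1 + 4/3 = 1 + 4/3 = 7/3 ≈ 2.3333)
(1 - 1*4) + B*d = (1 - 1*4) + (7/3)*(-8) = (1 - 4) - 56/3 = -3 - 56/3 = -65/3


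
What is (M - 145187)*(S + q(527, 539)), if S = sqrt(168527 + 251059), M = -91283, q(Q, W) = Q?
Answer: -124619690 - 236470*sqrt(419586) ≈ -2.7779e+8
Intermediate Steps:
S = sqrt(419586) ≈ 647.75
(M - 145187)*(S + q(527, 539)) = (-91283 - 145187)*(sqrt(419586) + 527) = -236470*(527 + sqrt(419586)) = -124619690 - 236470*sqrt(419586)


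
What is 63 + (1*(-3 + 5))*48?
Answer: 159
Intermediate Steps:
63 + (1*(-3 + 5))*48 = 63 + (1*2)*48 = 63 + 2*48 = 63 + 96 = 159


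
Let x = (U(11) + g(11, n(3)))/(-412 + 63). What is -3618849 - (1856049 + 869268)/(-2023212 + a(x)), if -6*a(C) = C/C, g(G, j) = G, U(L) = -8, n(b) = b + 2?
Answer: -43930179604875/12139273 ≈ -3.6188e+6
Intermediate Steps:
n(b) = 2 + b
x = -3/349 (x = (-8 + 11)/(-412 + 63) = 3/(-349) = 3*(-1/349) = -3/349 ≈ -0.0085960)
a(C) = -1/6 (a(C) = -C/(6*C) = -1/6*1 = -1/6)
-3618849 - (1856049 + 869268)/(-2023212 + a(x)) = -3618849 - (1856049 + 869268)/(-2023212 - 1/6) = -3618849 - 2725317/(-12139273/6) = -3618849 - 2725317*(-6)/12139273 = -3618849 - 1*(-16351902/12139273) = -3618849 + 16351902/12139273 = -43930179604875/12139273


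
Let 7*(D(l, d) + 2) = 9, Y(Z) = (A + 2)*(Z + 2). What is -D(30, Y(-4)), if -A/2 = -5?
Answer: 5/7 ≈ 0.71429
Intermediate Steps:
A = 10 (A = -2*(-5) = 10)
Y(Z) = 24 + 12*Z (Y(Z) = (10 + 2)*(Z + 2) = 12*(2 + Z) = 24 + 12*Z)
D(l, d) = -5/7 (D(l, d) = -2 + (⅐)*9 = -2 + 9/7 = -5/7)
-D(30, Y(-4)) = -1*(-5/7) = 5/7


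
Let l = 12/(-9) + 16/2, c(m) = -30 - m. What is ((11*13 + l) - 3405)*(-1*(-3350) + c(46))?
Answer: -31973884/3 ≈ -1.0658e+7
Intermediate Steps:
l = 20/3 (l = 12*(-⅑) + 16*(½) = -4/3 + 8 = 20/3 ≈ 6.6667)
((11*13 + l) - 3405)*(-1*(-3350) + c(46)) = ((11*13 + 20/3) - 3405)*(-1*(-3350) + (-30 - 1*46)) = ((143 + 20/3) - 3405)*(3350 + (-30 - 46)) = (449/3 - 3405)*(3350 - 76) = -9766/3*3274 = -31973884/3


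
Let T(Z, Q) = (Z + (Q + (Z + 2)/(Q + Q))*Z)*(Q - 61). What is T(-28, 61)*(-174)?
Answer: 0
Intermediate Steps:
T(Z, Q) = (-61 + Q)*(Z + Z*(Q + (2 + Z)/(2*Q))) (T(Z, Q) = (Z + (Q + (2 + Z)/((2*Q)))*Z)*(-61 + Q) = (Z + (Q + (2 + Z)*(1/(2*Q)))*Z)*(-61 + Q) = (Z + (Q + (2 + Z)/(2*Q))*Z)*(-61 + Q) = (Z + Z*(Q + (2 + Z)/(2*Q)))*(-61 + Q) = (-61 + Q)*(Z + Z*(Q + (2 + Z)/(2*Q))))
T(-28, 61)*(-174) = -½*(-28)*(122 + 61*(-28) - 1*61*(-120 - 28 - 120*61 + 2*61²))/61*(-174) = -½*(-28)*1/61*(122 - 1708 - 1*61*(-120 - 28 - 7320 + 2*3721))*(-174) = -½*(-28)*1/61*(122 - 1708 - 1*61*(-120 - 28 - 7320 + 7442))*(-174) = -½*(-28)*1/61*(122 - 1708 - 1*61*(-26))*(-174) = -½*(-28)*1/61*(122 - 1708 + 1586)*(-174) = -½*(-28)*1/61*0*(-174) = 0*(-174) = 0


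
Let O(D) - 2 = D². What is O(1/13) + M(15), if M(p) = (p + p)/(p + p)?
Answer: 508/169 ≈ 3.0059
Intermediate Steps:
M(p) = 1 (M(p) = (2*p)/((2*p)) = (2*p)*(1/(2*p)) = 1)
O(D) = 2 + D²
O(1/13) + M(15) = (2 + (1/13)²) + 1 = (2 + 1/169) + 1 = 339/169 + 1 = 508/169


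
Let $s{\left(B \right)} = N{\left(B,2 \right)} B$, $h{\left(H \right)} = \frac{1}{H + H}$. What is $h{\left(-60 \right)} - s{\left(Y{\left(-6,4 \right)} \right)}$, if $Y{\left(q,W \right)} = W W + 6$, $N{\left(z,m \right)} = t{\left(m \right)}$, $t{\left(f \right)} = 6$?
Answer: $- \frac{15841}{120} \approx -132.01$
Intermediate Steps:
$N{\left(z,m \right)} = 6$
$Y{\left(q,W \right)} = 6 + W^{2}$ ($Y{\left(q,W \right)} = W^{2} + 6 = 6 + W^{2}$)
$h{\left(H \right)} = \frac{1}{2 H}$
$s{\left(B \right)} = 6 B$
$h{\left(-60 \right)} - s{\left(Y{\left(-6,4 \right)} \right)} = \frac{1}{2 \left(-60\right)} - 6 \left(6 + 4^{2}\right) = \frac{1}{2} \left(- \frac{1}{60}\right) - 6 \left(6 + 16\right) = - \frac{1}{120} - 6 \cdot 22 = - \frac{1}{120} - 132 = - \frac{15841}{120}$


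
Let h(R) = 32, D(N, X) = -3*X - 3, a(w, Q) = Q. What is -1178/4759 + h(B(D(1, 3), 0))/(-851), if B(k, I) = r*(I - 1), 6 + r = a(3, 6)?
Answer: -1154766/4049909 ≈ -0.28513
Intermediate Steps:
r = 0 (r = -6 + 6 = 0)
D(N, X) = -3 - 3*X
B(k, I) = 0 (B(k, I) = 0*(I - 1) = 0*(-1 + I) = 0)
-1178/4759 + h(B(D(1, 3), 0))/(-851) = -1178/4759 + 32/(-851) = -1178*1/4759 + 32*(-1/851) = -1178/4759 - 32/851 = -1154766/4049909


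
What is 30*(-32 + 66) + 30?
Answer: 1050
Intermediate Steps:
30*(-32 + 66) + 30 = 30*34 + 30 = 1020 + 30 = 1050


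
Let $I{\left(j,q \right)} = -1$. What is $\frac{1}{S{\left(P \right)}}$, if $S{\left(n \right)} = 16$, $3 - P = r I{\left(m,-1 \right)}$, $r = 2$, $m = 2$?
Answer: $\frac{1}{16} \approx 0.0625$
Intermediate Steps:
$P = 5$ ($P = 3 - 2 \left(-1\right) = 3 - -2 = 3 + 2 = 5$)
$\frac{1}{S{\left(P \right)}} = \frac{1}{16}$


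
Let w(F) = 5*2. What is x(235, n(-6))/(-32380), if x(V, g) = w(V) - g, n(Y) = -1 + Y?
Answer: -17/32380 ≈ -0.00052502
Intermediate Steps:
w(F) = 10
x(V, g) = 10 - g
x(235, n(-6))/(-32380) = (10 - (-1 - 6))/(-32380) = (10 - 1*(-7))*(-1/32380) = (10 + 7)*(-1/32380) = 17*(-1/32380) = -17/32380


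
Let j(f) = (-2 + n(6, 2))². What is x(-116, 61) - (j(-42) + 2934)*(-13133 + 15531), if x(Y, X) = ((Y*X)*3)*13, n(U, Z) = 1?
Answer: -7314094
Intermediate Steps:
j(f) = 1 (j(f) = (-2 + 1)² = (-1)² = 1)
x(Y, X) = 39*X*Y (x(Y, X) = ((X*Y)*3)*13 = (3*X*Y)*13 = 39*X*Y)
x(-116, 61) - (j(-42) + 2934)*(-13133 + 15531) = 39*61*(-116) - (1 + 2934)*(-13133 + 15531) = -275964 - 2935*2398 = -275964 - 1*7038130 = -275964 - 7038130 = -7314094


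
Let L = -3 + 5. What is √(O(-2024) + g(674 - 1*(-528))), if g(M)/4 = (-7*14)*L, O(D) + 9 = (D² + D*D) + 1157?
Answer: 2*√2048379 ≈ 2862.4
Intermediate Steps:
L = 2
O(D) = 1148 + 2*D² (O(D) = -9 + ((D² + D*D) + 1157) = -9 + ((D² + D²) + 1157) = -9 + (2*D² + 1157) = -9 + (1157 + 2*D²) = 1148 + 2*D²)
g(M) = -784 (g(M) = 4*(-7*14*2) = 4*(-98*2) = 4*(-196) = -784)
√(O(-2024) + g(674 - 1*(-528))) = √((1148 + 2*(-2024)²) - 784) = √((1148 + 2*4096576) - 784) = √((1148 + 8193152) - 784) = √(8194300 - 784) = √8193516 = 2*√2048379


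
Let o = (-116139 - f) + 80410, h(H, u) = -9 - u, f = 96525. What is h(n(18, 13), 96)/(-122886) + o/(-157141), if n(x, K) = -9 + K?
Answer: 5422888283/6436809642 ≈ 0.84248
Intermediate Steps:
o = -132254 (o = (-116139 - 1*96525) + 80410 = (-116139 - 96525) + 80410 = -212664 + 80410 = -132254)
h(n(18, 13), 96)/(-122886) + o/(-157141) = (-9 - 1*96)/(-122886) - 132254/(-157141) = (-9 - 96)*(-1/122886) - 132254*(-1/157141) = -105*(-1/122886) + 132254/157141 = 35/40962 + 132254/157141 = 5422888283/6436809642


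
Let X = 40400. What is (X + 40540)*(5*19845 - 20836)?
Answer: 6344805660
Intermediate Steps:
(X + 40540)*(5*19845 - 20836) = (40400 + 40540)*(5*19845 - 20836) = 80940*(99225 - 20836) = 80940*78389 = 6344805660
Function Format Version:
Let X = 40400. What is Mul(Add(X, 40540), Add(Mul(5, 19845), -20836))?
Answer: 6344805660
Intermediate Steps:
Mul(Add(X, 40540), Add(Mul(5, 19845), -20836)) = Mul(Add(40400, 40540), Add(Mul(5, 19845), -20836)) = Mul(80940, Add(99225, -20836)) = Mul(80940, 78389) = 6344805660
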